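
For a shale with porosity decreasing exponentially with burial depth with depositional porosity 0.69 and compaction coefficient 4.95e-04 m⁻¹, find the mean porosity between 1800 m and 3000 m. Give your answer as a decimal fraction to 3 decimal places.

Working in km (1 km = 1000 m; β in km⁻¹ = β in m⁻¹ × 1000):
⟨n⟩ = (1/(d₂−d₁)) ∫ n₀ e^(−βd) dd = n₀·(e^(−β·d₁) − e^(−β·d₂)) / (β·(d₂−d₁))
e^(−0.495×1.8) = 0.4102; e^(−0.495×3) = 0.2265
⟨n⟩ = 0.69 × (0.4102 − 0.2265) / (0.495 × 1.2) = 0.69 × 0.3093 = 0.2134

0.213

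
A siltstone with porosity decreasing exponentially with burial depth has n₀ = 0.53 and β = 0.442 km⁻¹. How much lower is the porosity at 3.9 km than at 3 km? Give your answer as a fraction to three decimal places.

n(3) = 0.53·e^(−0.442×3) = 0.1407
n(3.9) = 0.53·e^(−0.442×3.9) = 0.0945
Δn = 0.1407 − 0.0945 = 0.0462

0.046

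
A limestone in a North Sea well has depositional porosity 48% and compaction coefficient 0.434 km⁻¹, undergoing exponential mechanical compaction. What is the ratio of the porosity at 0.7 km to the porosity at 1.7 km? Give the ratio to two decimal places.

n(z₁)/n(z₂) = e^(−c·z₁)/e^(−c·z₂) = e^{c(z₂−z₁)}
= exp(0.434 × 1) = exp(0.434) = 1.5434

1.54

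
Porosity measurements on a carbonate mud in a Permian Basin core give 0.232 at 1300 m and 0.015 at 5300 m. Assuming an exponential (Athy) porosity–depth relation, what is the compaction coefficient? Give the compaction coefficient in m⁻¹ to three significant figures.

Working in km (1 km = 1000 m; β in km⁻¹ = β in m⁻¹ × 1000):
Athy: n(Z) = n₀ e^(−βZ) ⇒ n₁/n₂ = e^{β(Z₂−Z₁)} ⇒ β = ln(n₁/n₂)/(Z₂−Z₁)
β = ln(0.232/0.015) / (5.3 − 1.3) = ln(15.47) / 4 = 2.7387 / 4 = 0.6847 km⁻¹

0.000685 m⁻¹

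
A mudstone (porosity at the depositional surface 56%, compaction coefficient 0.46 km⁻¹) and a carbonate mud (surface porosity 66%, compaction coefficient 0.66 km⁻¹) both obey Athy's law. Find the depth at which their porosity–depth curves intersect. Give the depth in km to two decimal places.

0.82 km

Set φ₀ₐ e^(−kₐd) = φ₀ᵦ e^(−kᵦd) ⇒ ln(φ₀ₐ/φ₀ᵦ) = (kₐ − kᵦ)·d
d = ln(0.56/0.66) / (0.46 − 0.66) = -0.1643 / -0.2 = 0.822 km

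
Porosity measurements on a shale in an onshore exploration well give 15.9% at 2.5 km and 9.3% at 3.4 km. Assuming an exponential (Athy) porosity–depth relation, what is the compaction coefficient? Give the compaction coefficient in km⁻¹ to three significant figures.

Athy: φ(d) = φ₀ e^(−βd) ⇒ φ₁/φ₂ = e^{β(d₂−d₁)} ⇒ β = ln(φ₁/φ₂)/(d₂−d₁)
β = ln(0.159/0.093) / (3.4 − 2.5) = ln(1.71) / 0.9 = 0.5363 / 0.9 = 0.5959 km⁻¹

0.596 km⁻¹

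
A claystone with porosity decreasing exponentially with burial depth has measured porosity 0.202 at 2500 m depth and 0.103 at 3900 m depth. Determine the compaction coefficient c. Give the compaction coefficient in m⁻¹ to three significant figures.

Working in km (1 km = 1000 m; c in km⁻¹ = c in m⁻¹ × 1000):
Athy: φ(d) = φ₀ e^(−cd) ⇒ φ₁/φ₂ = e^{c(d₂−d₁)} ⇒ c = ln(φ₁/φ₂)/(d₂−d₁)
c = ln(0.202/0.103) / (3.9 − 2.5) = ln(1.961) / 1.4 = 0.6735 / 1.4 = 0.4811 km⁻¹

0.000481 m⁻¹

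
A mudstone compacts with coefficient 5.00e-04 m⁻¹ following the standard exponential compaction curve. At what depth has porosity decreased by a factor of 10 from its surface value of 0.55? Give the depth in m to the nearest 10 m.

Working in km (1 km = 1000 m; k in km⁻¹ = k in m⁻¹ × 1000):
n/n₀ = 1/10 ⇒ exp(−k·d) = 1/10 ⇒ d = ln(10) / k
d = 2.3026 / 0.5 = 4.605 km

4610 m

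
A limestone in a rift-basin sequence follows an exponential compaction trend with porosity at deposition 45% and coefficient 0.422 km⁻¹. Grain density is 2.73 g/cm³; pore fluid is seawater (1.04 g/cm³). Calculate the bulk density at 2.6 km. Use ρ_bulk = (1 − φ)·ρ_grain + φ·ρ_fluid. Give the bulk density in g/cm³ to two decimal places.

Porosity at depth: phi = 0.45·exp(−0.422×2.6) = 0.45×0.3338 = 0.1502
Bulk density: ρ_b = (1−phi)ρ_g + phi·ρ_f = 0.8498×2.73 + 0.1502×1.04
       = 2.320 + 0.156 = 2.476 g/cm³

2.48 g/cm³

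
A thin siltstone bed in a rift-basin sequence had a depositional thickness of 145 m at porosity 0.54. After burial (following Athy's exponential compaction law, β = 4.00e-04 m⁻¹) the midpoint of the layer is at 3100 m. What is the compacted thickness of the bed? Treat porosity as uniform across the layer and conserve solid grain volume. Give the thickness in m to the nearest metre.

Working in km (1 km = 1000 m; β in km⁻¹ = β in m⁻¹ × 1000):
Porosity at 3.1 km: φ = 0.54·exp(−0.4×3.1) = 0.1563
Solid-volume conservation: h(1−φ) = h₀(1−φ₀) ⇒ h = h₀·(1−φ₀)/(1−φ)
h = 0.145 × (1 − 0.54)/(1 − 0.1563) = 0.145 × 0.5452 = 0.0791 km

79 m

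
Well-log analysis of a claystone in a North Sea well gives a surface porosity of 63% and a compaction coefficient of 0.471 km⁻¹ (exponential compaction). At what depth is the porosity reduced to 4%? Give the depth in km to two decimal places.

Invert Athy's law: Z = ln(φ₀/φ) / β
Z = ln(0.63/0.04) / 0.471 = ln(15.75) / 0.471 = 2.7568 / 0.471 = 5.853 km

5.85 km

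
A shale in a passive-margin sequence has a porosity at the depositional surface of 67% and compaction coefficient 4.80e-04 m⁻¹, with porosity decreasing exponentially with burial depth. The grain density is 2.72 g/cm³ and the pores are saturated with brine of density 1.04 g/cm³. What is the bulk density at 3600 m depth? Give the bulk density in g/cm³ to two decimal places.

Working in km (1 km = 1000 m; β in km⁻¹ = β in m⁻¹ × 1000):
Porosity at depth: n = 0.67·exp(−0.48×3.6) = 0.67×0.1776 = 0.1190
Bulk density: ρ_b = (1−n)ρ_g + n·ρ_f = 0.8810×2.72 + 0.1190×1.04
       = 2.396 + 0.124 = 2.520 g/cm³

2.52 g/cm³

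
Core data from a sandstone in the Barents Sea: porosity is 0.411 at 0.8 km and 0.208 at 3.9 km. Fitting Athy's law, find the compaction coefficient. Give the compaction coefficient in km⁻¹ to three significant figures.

0.220 km⁻¹

Athy: n(d) = n₀ e^(−kd) ⇒ n₁/n₂ = e^{k(d₂−d₁)} ⇒ k = ln(n₁/n₂)/(d₂−d₁)
k = ln(0.411/0.208) / (3.9 − 0.8) = ln(1.976) / 3.1 = 0.6811 / 3.1 = 0.2197 km⁻¹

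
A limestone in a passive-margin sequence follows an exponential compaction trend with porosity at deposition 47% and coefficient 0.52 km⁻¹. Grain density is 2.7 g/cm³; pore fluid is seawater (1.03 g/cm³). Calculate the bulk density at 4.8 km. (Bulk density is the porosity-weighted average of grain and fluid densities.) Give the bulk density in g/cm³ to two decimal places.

Porosity at depth: n = 0.47·exp(−0.52×4.8) = 0.47×0.0824 = 0.0387
Bulk density: ρ_b = (1−n)ρ_g + n·ρ_f = 0.9613×2.7 + 0.0387×1.03
       = 2.595 + 0.040 = 2.635 g/cm³

2.64 g/cm³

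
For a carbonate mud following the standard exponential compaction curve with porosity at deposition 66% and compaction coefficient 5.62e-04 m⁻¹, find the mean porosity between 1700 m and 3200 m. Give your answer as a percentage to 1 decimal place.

Working in km (1 km = 1000 m; β in km⁻¹ = β in m⁻¹ × 1000):
⟨φ⟩ = (1/(Z₂−Z₁)) ∫ φ₀ e^(−βZ) dZ = φ₀·(e^(−β·Z₁) − e^(−β·Z₂)) / (β·(Z₂−Z₁))
e^(−0.562×1.7) = 0.3847; e^(−0.562×3.2) = 0.1656
⟨φ⟩ = 0.66 × (0.3847 − 0.1656) / (0.562 × 1.5) = 0.66 × 0.2599 = 0.1715

17.2%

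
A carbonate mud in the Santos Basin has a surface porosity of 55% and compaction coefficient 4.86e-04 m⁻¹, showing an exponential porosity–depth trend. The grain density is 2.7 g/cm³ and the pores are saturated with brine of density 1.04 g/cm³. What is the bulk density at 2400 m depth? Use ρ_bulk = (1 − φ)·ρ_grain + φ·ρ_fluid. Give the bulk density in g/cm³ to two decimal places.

Working in km (1 km = 1000 m; c in km⁻¹ = c in m⁻¹ × 1000):
Porosity at depth: phi = 0.55·exp(−0.486×2.4) = 0.55×0.3115 = 0.1713
Bulk density: ρ_b = (1−phi)ρ_g + phi·ρ_f = 0.8287×2.7 + 0.1713×1.04
       = 2.237 + 0.178 = 2.416 g/cm³

2.42 g/cm³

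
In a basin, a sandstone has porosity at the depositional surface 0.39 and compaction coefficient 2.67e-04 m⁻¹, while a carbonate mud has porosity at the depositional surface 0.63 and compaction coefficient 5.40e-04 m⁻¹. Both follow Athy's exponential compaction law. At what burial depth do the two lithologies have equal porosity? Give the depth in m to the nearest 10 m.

Working in km (1 km = 1000 m; k in km⁻¹ = k in m⁻¹ × 1000):
Set n₀ₐ e^(−kₐz) = n₀ᵦ e^(−kᵦz) ⇒ ln(n₀ₐ/n₀ᵦ) = (kₐ − kᵦ)·z
z = ln(0.39/0.63) / (0.267 − 0.54) = -0.4796 / -0.273 = 1.757 km

1760 m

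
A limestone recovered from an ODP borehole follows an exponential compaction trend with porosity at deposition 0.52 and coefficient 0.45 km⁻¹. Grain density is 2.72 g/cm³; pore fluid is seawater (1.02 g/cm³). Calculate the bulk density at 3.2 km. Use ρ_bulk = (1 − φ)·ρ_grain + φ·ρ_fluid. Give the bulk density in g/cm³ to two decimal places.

2.51 g/cm³

Porosity at depth: φ = 0.52·exp(−0.45×3.2) = 0.52×0.2369 = 0.1232
Bulk density: ρ_b = (1−φ)ρ_g + φ·ρ_f = 0.8768×2.72 + 0.1232×1.02
       = 2.385 + 0.126 = 2.511 g/cm³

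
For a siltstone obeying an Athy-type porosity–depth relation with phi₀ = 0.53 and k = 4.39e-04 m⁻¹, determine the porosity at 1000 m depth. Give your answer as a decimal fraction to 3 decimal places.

0.342

Working in km (1 km = 1000 m; k in km⁻¹ = k in m⁻¹ × 1000):
phi = phi₀·exp(−k·Z) = 0.53 × exp(−0.439 × 1) = 0.53 × exp(−0.439)
  = 0.53 × 0.6447 = 0.3417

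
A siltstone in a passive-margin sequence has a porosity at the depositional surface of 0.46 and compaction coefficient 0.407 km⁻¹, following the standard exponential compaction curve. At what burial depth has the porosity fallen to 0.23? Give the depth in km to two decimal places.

1.70 km

Invert Athy's law: z = ln(n₀/n) / c
z = ln(0.46/0.23) / 0.407 = ln(2) / 0.407 = 0.6931 / 0.407 = 1.703 km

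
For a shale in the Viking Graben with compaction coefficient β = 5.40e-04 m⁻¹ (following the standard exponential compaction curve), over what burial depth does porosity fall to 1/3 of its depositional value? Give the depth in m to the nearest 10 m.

2030 m

Working in km (1 km = 1000 m; β in km⁻¹ = β in m⁻¹ × 1000):
n/n₀ = 1/3 ⇒ exp(−β·d) = 1/3 ⇒ d = ln(3) / β
d = 1.0986 / 0.54 = 2.034 km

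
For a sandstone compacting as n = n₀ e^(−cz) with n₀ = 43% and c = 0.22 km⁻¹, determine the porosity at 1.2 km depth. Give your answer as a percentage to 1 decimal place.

33.0%

n = n₀·exp(−c·z) = 0.43 × exp(−0.22 × 1.2) = 0.43 × exp(−0.264)
  = 0.43 × 0.7680 = 0.3302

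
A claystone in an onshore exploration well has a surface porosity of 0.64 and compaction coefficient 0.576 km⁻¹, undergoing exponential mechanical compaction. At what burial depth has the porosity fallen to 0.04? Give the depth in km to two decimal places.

4.81 km

Invert Athy's law: z = ln(phi₀/phi) / k
z = ln(0.64/0.04) / 0.576 = ln(16) / 0.576 = 2.7726 / 0.576 = 4.814 km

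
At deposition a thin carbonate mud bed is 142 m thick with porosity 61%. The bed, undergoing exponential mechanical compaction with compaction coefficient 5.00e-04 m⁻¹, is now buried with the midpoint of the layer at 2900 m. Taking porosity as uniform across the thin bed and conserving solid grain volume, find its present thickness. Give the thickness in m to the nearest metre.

Working in km (1 km = 1000 m; c in km⁻¹ = c in m⁻¹ × 1000):
Porosity at 2.9 km: phi = 0.61·exp(−0.5×2.9) = 0.1431
Solid-volume conservation: h(1−phi) = h₀(1−phi₀) ⇒ h = h₀·(1−phi₀)/(1−phi)
h = 0.142 × (1 − 0.61)/(1 − 0.1431) = 0.142 × 0.4551 = 0.0646 km

65 m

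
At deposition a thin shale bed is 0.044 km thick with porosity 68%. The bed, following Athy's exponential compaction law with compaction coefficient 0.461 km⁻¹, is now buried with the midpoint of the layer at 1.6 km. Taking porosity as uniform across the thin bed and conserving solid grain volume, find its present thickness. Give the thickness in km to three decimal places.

0.021 km

Porosity at 1.6 km: phi = 0.68·exp(−0.461×1.6) = 0.3252
Solid-volume conservation: h(1−phi) = h₀(1−phi₀) ⇒ h = h₀·(1−phi₀)/(1−phi)
h = 0.044 × (1 − 0.68)/(1 − 0.3252) = 0.044 × 0.4742 = 0.0209 km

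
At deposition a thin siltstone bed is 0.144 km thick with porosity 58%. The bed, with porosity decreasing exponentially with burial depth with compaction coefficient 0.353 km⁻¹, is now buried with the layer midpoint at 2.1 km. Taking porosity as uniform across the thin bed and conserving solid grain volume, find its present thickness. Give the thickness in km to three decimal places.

Porosity at 2.1 km: phi = 0.58·exp(−0.353×2.1) = 0.2764
Solid-volume conservation: h(1−phi) = h₀(1−phi₀) ⇒ h = h₀·(1−phi₀)/(1−phi)
h = 0.144 × (1 − 0.58)/(1 − 0.2764) = 0.144 × 0.5804 = 0.0836 km

0.084 km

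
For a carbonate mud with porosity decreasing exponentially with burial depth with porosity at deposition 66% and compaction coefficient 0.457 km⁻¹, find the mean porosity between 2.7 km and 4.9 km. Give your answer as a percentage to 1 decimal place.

⟨phi⟩ = (1/(Z₂−Z₁)) ∫ phi₀ e^(−kZ) dZ = phi₀·(e^(−k·Z₁) − e^(−k·Z₂)) / (k·(Z₂−Z₁))
e^(−0.457×2.7) = 0.2912; e^(−0.457×4.9) = 0.1065
⟨phi⟩ = 0.66 × (0.2912 − 0.1065) / (0.457 × 2.2) = 0.66 × 0.1836 = 0.1212

12.1%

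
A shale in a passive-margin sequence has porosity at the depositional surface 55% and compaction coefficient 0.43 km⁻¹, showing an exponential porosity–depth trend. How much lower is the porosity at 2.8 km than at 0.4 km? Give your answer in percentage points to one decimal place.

φ(0.4) = 0.55·e^(−0.43×0.4) = 0.4631
φ(2.8) = 0.55·e^(−0.43×2.8) = 0.1650
Δφ = 0.4631 − 0.1650 = 0.2981

29.8 percentage points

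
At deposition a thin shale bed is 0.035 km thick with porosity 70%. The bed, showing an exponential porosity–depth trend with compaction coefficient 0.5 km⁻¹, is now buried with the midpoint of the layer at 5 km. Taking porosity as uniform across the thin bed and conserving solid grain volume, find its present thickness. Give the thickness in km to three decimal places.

Porosity at 5 km: n = 0.7·exp(−0.5×5) = 0.0575
Solid-volume conservation: h(1−n) = h₀(1−n₀) ⇒ h = h₀·(1−n₀)/(1−n)
h = 0.035 × (1 − 0.7)/(1 − 0.0575) = 0.035 × 0.3183 = 0.0111 km

0.011 km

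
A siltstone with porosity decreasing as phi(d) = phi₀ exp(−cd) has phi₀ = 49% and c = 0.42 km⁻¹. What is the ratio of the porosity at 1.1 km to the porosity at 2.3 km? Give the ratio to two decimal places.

phi(d₁)/phi(d₂) = e^(−c·d₁)/e^(−c·d₂) = e^{c(d₂−d₁)}
= exp(0.42 × 1.2) = exp(0.504) = 1.6553

1.66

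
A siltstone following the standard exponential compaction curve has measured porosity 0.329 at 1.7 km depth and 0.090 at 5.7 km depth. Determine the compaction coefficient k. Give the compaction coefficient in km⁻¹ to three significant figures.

Athy: n(Z) = n₀ e^(−kZ) ⇒ n₁/n₂ = e^{k(Z₂−Z₁)} ⇒ k = ln(n₁/n₂)/(Z₂−Z₁)
k = ln(0.329/0.09) / (5.7 − 1.7) = ln(3.656) / 4 = 1.2962 / 4 = 0.3241 km⁻¹

0.324 km⁻¹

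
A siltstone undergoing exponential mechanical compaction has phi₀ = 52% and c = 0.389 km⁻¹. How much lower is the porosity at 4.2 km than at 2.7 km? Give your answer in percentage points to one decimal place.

phi(2.7) = 0.52·e^(−0.389×2.7) = 0.1819
phi(4.2) = 0.52·e^(−0.389×4.2) = 0.1015
Δphi = 0.1819 − 0.1015 = 0.0804

8.0 percentage points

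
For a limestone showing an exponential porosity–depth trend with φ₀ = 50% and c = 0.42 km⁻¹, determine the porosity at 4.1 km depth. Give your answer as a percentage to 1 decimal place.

8.9%

φ = φ₀·exp(−c·z) = 0.5 × exp(−0.42 × 4.1) = 0.5 × exp(−1.722)
  = 0.5 × 0.1787 = 0.0894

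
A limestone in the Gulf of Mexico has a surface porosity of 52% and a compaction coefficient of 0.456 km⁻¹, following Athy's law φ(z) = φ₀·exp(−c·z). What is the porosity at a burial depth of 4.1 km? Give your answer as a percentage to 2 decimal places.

8.02%

φ = φ₀·exp(−c·z) = 0.52 × exp(−0.456 × 4.1) = 0.52 × exp(−1.87)
  = 0.52 × 0.1542 = 0.0802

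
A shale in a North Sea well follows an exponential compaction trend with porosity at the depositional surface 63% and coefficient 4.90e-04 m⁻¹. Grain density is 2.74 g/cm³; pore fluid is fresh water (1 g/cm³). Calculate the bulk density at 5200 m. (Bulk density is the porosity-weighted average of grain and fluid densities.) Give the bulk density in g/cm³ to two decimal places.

Working in km (1 km = 1000 m; β in km⁻¹ = β in m⁻¹ × 1000):
Porosity at depth: phi = 0.63·exp(−0.49×5.2) = 0.63×0.0782 = 0.0493
Bulk density: ρ_b = (1−phi)ρ_g + phi·ρ_f = 0.9507×2.74 + 0.0493×1
       = 2.605 + 0.049 = 2.654 g/cm³

2.65 g/cm³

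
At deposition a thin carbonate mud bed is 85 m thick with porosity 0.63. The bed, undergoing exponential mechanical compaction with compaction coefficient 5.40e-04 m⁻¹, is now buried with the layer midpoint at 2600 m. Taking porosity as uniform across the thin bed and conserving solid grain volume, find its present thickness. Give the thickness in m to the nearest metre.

Working in km (1 km = 1000 m; k in km⁻¹ = k in m⁻¹ × 1000):
Porosity at 2.6 km: φ = 0.63·exp(−0.54×2.6) = 0.1547
Solid-volume conservation: h(1−φ) = h₀(1−φ₀) ⇒ h = h₀·(1−φ₀)/(1−φ)
h = 0.085 × (1 − 0.63)/(1 − 0.1547) = 0.085 × 0.4377 = 0.0372 km

37 m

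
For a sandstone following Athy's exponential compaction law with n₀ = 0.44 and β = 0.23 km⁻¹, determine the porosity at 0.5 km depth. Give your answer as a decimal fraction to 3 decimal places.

n = n₀·exp(−β·Z) = 0.44 × exp(−0.23 × 0.5) = 0.44 × exp(−0.115)
  = 0.44 × 0.8914 = 0.3922

0.392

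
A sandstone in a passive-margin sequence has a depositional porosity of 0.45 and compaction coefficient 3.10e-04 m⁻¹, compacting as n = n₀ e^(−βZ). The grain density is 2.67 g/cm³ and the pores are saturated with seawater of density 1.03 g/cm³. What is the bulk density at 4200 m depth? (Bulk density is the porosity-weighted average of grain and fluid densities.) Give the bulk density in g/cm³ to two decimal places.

2.47 g/cm³

Working in km (1 km = 1000 m; β in km⁻¹ = β in m⁻¹ × 1000):
Porosity at depth: n = 0.45·exp(−0.31×4.2) = 0.45×0.2720 = 0.1224
Bulk density: ρ_b = (1−n)ρ_g + n·ρ_f = 0.8776×2.67 + 0.1224×1.03
       = 2.343 + 0.126 = 2.469 g/cm³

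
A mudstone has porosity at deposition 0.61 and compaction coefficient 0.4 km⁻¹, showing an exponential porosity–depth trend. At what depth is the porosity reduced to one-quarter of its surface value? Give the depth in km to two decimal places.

3.47 km

n/n₀ = 1/4 ⇒ exp(−β·z) = 1/4 ⇒ z = ln(4) / β
z = 1.3863 / 0.4 = 3.466 km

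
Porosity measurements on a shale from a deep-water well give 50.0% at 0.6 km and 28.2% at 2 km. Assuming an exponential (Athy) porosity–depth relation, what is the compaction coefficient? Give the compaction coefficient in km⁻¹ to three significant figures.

Athy: n(z) = n₀ e^(−cz) ⇒ n₁/n₂ = e^{c(z₂−z₁)} ⇒ c = ln(n₁/n₂)/(z₂−z₁)
c = ln(0.5/0.282) / (2 − 0.6) = ln(1.773) / 1.4 = 0.5727 / 1.4 = 0.4091 km⁻¹

0.409 km⁻¹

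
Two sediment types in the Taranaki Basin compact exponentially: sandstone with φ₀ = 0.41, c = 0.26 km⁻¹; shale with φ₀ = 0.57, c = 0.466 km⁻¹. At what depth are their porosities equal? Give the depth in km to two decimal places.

Set φ₀ₐ e^(−cₐZ) = φ₀ᵦ e^(−cᵦZ) ⇒ ln(φ₀ₐ/φ₀ᵦ) = (cₐ − cᵦ)·Z
Z = ln(0.41/0.57) / (0.26 − 0.466) = -0.3295 / -0.206 = 1.599 km

1.60 km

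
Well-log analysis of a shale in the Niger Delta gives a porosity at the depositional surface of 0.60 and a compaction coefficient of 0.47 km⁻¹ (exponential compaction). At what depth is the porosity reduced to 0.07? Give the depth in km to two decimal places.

4.57 km

Invert Athy's law: d = ln(φ₀/φ) / β
d = ln(0.6/0.07) / 0.47 = ln(8.571) / 0.47 = 2.1484 / 0.47 = 4.571 km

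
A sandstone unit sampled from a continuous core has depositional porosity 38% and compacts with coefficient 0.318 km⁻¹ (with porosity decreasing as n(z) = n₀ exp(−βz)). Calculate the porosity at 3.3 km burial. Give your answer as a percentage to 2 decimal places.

n = n₀·exp(−β·z) = 0.38 × exp(−0.318 × 3.3) = 0.38 × exp(−1.049)
  = 0.38 × 0.3501 = 0.1331

13.31%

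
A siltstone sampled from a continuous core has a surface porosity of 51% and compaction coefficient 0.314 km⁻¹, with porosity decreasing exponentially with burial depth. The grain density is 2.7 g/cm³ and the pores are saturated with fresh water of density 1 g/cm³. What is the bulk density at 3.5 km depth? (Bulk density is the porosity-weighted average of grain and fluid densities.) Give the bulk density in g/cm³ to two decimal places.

Porosity at depth: phi = 0.51·exp(−0.314×3.5) = 0.51×0.3332 = 0.1699
Bulk density: ρ_b = (1−phi)ρ_g + phi·ρ_f = 0.8301×2.7 + 0.1699×1
       = 2.241 + 0.170 = 2.411 g/cm³

2.41 g/cm³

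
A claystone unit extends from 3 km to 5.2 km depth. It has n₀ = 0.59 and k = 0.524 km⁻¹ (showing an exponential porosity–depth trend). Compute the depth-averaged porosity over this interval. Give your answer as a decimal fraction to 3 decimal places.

0.073

⟨n⟩ = (1/(z₂−z₁)) ∫ n₀ e^(−kz) dz = n₀·(e^(−k·z₁) − e^(−k·z₂)) / (k·(z₂−z₁))
e^(−0.524×3) = 0.2076; e^(−0.524×5.2) = 0.0656
⟨n⟩ = 0.59 × (0.2076 − 0.0656) / (0.524 × 2.2) = 0.59 × 0.1232 = 0.0727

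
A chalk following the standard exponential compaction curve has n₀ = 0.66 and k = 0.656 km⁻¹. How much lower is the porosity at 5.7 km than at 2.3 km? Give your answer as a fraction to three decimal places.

0.130

n(2.3) = 0.66·e^(−0.656×2.3) = 0.1460
n(5.7) = 0.66·e^(−0.656×5.7) = 0.0157
Δn = 0.1460 − 0.0157 = 0.1303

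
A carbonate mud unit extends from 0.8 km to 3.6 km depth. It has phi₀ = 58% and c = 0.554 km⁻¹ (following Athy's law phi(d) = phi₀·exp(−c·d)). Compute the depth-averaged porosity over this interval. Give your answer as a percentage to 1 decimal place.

18.9%

⟨phi⟩ = (1/(d₂−d₁)) ∫ phi₀ e^(−cd) dd = phi₀·(e^(−c·d₁) − e^(−c·d₂)) / (c·(d₂−d₁))
e^(−0.554×0.8) = 0.6420; e^(−0.554×3.6) = 0.1361
⟨phi⟩ = 0.58 × (0.6420 − 0.1361) / (0.554 × 2.8) = 0.58 × 0.3261 = 0.1892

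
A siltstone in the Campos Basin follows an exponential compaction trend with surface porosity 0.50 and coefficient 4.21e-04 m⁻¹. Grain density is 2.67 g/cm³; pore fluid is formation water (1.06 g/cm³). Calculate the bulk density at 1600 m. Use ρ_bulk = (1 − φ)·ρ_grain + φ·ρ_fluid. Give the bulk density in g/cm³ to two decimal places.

2.26 g/cm³

Working in km (1 km = 1000 m; k in km⁻¹ = k in m⁻¹ × 1000):
Porosity at depth: φ = 0.5·exp(−0.421×1.6) = 0.5×0.5099 = 0.2549
Bulk density: ρ_b = (1−φ)ρ_g + φ·ρ_f = 0.7451×2.67 + 0.2549×1.06
       = 1.989 + 0.270 = 2.260 g/cm³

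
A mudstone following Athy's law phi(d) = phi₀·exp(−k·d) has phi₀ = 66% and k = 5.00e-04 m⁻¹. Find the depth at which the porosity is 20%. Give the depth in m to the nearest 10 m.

2390 m

Working in km (1 km = 1000 m; k in km⁻¹ = k in m⁻¹ × 1000):
Invert Athy's law: d = ln(phi₀/phi) / k
d = ln(0.66/0.2) / 0.5 = ln(3.3) / 0.5 = 1.1939 / 0.5 = 2.388 km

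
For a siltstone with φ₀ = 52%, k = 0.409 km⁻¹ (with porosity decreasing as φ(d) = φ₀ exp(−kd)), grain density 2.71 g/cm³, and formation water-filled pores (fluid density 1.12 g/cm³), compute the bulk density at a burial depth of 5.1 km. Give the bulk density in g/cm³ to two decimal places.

2.61 g/cm³

Porosity at depth: φ = 0.52·exp(−0.409×5.1) = 0.52×0.1242 = 0.0646
Bulk density: ρ_b = (1−φ)ρ_g + φ·ρ_f = 0.9354×2.71 + 0.0646×1.12
       = 2.535 + 0.072 = 2.607 g/cm³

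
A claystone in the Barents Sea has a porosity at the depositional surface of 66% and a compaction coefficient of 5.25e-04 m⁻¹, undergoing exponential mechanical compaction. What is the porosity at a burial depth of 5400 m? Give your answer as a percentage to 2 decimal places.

3.88%

Working in km (1 km = 1000 m; c in km⁻¹ = c in m⁻¹ × 1000):
phi = phi₀·exp(−c·z) = 0.66 × exp(−0.525 × 5.4) = 0.66 × exp(−2.835)
  = 0.66 × 0.0587 = 0.0388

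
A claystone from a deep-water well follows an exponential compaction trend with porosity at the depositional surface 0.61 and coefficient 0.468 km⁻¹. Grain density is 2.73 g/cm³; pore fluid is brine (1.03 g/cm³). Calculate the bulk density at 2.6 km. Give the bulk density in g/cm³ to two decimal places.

Porosity at depth: n = 0.61·exp(−0.468×2.6) = 0.61×0.2962 = 0.1807
Bulk density: ρ_b = (1−n)ρ_g + n·ρ_f = 0.8193×2.73 + 0.1807×1.03
       = 2.237 + 0.186 = 2.423 g/cm³

2.42 g/cm³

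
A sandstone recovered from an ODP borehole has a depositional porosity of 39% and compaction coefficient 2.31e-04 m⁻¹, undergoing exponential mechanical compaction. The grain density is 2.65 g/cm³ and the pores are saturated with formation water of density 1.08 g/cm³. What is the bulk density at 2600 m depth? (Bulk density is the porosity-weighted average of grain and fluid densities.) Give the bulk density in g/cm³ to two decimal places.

Working in km (1 km = 1000 m; c in km⁻¹ = c in m⁻¹ × 1000):
Porosity at depth: n = 0.39·exp(−0.231×2.6) = 0.39×0.5485 = 0.2139
Bulk density: ρ_b = (1−n)ρ_g + n·ρ_f = 0.7861×2.65 + 0.2139×1.08
       = 2.083 + 0.231 = 2.314 g/cm³

2.31 g/cm³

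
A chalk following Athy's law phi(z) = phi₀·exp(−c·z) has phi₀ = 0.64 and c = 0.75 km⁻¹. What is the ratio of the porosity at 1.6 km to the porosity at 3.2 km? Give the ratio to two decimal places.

phi(z₁)/phi(z₂) = e^(−c·z₁)/e^(−c·z₂) = e^{c(z₂−z₁)}
= exp(0.75 × 1.6) = exp(1.2) = 3.3201

3.32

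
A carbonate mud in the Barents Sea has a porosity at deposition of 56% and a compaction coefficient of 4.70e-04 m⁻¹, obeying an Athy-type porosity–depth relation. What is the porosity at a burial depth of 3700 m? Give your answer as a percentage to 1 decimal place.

Working in km (1 km = 1000 m; c in km⁻¹ = c in m⁻¹ × 1000):
phi = phi₀·exp(−c·Z) = 0.56 × exp(−0.47 × 3.7) = 0.56 × exp(−1.739)
  = 0.56 × 0.1757 = 0.0984

9.8%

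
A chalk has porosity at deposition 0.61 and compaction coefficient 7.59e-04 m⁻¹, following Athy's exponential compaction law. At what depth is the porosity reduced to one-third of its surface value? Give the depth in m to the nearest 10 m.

1450 m

Working in km (1 km = 1000 m; β in km⁻¹ = β in m⁻¹ × 1000):
n/n₀ = 1/3 ⇒ exp(−β·d) = 1/3 ⇒ d = ln(3) / β
d = 1.0986 / 0.759 = 1.447 km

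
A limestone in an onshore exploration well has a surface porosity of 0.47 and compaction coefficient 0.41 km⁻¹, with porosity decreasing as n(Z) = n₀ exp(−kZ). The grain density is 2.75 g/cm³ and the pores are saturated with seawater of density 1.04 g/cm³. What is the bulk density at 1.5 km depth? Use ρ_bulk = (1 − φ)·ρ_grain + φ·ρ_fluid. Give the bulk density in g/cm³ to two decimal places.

2.32 g/cm³

Porosity at depth: n = 0.47·exp(−0.41×1.5) = 0.47×0.5406 = 0.2541
Bulk density: ρ_b = (1−n)ρ_g + n·ρ_f = 0.7459×2.75 + 0.2541×1.04
       = 2.051 + 0.264 = 2.315 g/cm³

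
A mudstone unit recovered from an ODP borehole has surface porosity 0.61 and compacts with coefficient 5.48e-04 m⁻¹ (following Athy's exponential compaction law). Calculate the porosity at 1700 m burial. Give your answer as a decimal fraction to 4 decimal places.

Working in km (1 km = 1000 m; β in km⁻¹ = β in m⁻¹ × 1000):
n = n₀·exp(−β·z) = 0.61 × exp(−0.548 × 1.7) = 0.61 × exp(−0.9316)
  = 0.61 × 0.3939 = 0.2403

0.2403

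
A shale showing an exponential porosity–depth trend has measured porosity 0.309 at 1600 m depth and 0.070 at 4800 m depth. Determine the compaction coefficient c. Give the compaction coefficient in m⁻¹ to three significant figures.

0.000464 m⁻¹

Working in km (1 km = 1000 m; c in km⁻¹ = c in m⁻¹ × 1000):
Athy: n(Z) = n₀ e^(−cZ) ⇒ n₁/n₂ = e^{c(Z₂−Z₁)} ⇒ c = ln(n₁/n₂)/(Z₂−Z₁)
c = ln(0.309/0.07) / (4.8 − 1.6) = ln(4.414) / 3.2 = 1.4848 / 3.2 = 0.464 km⁻¹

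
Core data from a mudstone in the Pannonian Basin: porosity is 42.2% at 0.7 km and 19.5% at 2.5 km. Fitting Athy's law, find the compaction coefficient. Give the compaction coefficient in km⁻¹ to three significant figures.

0.429 km⁻¹

Athy: φ(Z) = φ₀ e^(−kZ) ⇒ φ₁/φ₂ = e^{k(Z₂−Z₁)} ⇒ k = ln(φ₁/φ₂)/(Z₂−Z₁)
k = ln(0.422/0.195) / (2.5 − 0.7) = ln(2.164) / 1.8 = 0.7720 / 1.8 = 0.4289 km⁻¹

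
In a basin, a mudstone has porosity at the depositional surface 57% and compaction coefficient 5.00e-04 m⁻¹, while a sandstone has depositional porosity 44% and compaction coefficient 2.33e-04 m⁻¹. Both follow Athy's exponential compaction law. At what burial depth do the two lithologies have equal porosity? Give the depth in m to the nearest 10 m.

970 m

Working in km (1 km = 1000 m; β in km⁻¹ = β in m⁻¹ × 1000):
Set phi₀ₐ e^(−βₐd) = phi₀ᵦ e^(−βᵦd) ⇒ ln(phi₀ₐ/phi₀ᵦ) = (βₐ − βᵦ)·d
d = ln(0.57/0.44) / (0.5 − 0.233) = 0.2589 / 0.267 = 0.970 km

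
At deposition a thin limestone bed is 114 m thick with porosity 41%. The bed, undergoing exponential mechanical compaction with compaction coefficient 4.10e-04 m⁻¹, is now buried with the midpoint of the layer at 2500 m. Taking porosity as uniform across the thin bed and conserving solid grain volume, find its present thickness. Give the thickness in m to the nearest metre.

Working in km (1 km = 1000 m; k in km⁻¹ = k in m⁻¹ × 1000):
Porosity at 2.5 km: n = 0.41·exp(−0.41×2.5) = 0.1471
Solid-volume conservation: h(1−n) = h₀(1−n₀) ⇒ h = h₀·(1−n₀)/(1−n)
h = 0.114 × (1 − 0.41)/(1 − 0.1471) = 0.114 × 0.6918 = 0.0789 km

79 m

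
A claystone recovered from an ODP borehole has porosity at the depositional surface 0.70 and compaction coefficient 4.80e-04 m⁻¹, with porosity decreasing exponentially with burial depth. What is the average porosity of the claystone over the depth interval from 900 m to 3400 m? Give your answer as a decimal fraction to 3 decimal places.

0.265

Working in km (1 km = 1000 m; β in km⁻¹ = β in m⁻¹ × 1000):
⟨φ⟩ = (1/(Z₂−Z₁)) ∫ φ₀ e^(−βZ) dZ = φ₀·(e^(−β·Z₁) − e^(−β·Z₂)) / (β·(Z₂−Z₁))
e^(−0.48×0.9) = 0.6492; e^(−0.48×3.4) = 0.1955
⟨φ⟩ = 0.7 × (0.6492 − 0.1955) / (0.48 × 2.5) = 0.7 × 0.3781 = 0.2646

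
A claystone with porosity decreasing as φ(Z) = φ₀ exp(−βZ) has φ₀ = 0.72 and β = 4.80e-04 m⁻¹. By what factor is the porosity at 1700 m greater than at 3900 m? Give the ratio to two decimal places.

2.87

Working in km (1 km = 1000 m; β in km⁻¹ = β in m⁻¹ × 1000):
φ(Z₁)/φ(Z₂) = e^(−β·Z₁)/e^(−β·Z₂) = e^{β(Z₂−Z₁)}
= exp(0.48 × 2.2) = exp(1.056) = 2.8748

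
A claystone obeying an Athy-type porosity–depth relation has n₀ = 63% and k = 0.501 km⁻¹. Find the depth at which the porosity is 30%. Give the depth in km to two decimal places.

Invert Athy's law: d = ln(n₀/n) / k
d = ln(0.63/0.3) / 0.501 = ln(2.1) / 0.501 = 0.7419 / 0.501 = 1.481 km

1.48 km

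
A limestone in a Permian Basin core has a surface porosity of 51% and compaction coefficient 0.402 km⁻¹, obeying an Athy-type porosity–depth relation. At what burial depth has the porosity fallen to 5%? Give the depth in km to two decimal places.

Invert Athy's law: Z = ln(phi₀/phi) / k
Z = ln(0.51/0.05) / 0.402 = ln(10.2) / 0.402 = 2.3224 / 0.402 = 5.777 km

5.78 km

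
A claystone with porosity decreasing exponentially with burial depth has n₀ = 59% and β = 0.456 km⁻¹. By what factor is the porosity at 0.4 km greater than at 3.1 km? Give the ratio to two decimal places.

3.43

n(d₁)/n(d₂) = e^(−β·d₁)/e^(−β·d₂) = e^{β(d₂−d₁)}
= exp(0.456 × 2.7) = exp(1.231) = 3.4253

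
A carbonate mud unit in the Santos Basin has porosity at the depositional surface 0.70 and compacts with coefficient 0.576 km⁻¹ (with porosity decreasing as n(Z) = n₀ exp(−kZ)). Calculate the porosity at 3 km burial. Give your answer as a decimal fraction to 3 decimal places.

n = n₀·exp(−k·Z) = 0.7 × exp(−0.576 × 3) = 0.7 × exp(−1.728)
  = 0.7 × 0.1776 = 0.1243

0.124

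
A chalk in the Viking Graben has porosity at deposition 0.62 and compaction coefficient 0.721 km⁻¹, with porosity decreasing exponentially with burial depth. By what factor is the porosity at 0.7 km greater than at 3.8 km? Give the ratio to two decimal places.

9.35

φ(z₁)/φ(z₂) = e^(−β·z₁)/e^(−β·z₂) = e^{β(z₂−z₁)}
= exp(0.721 × 3.1) = exp(2.235) = 9.3474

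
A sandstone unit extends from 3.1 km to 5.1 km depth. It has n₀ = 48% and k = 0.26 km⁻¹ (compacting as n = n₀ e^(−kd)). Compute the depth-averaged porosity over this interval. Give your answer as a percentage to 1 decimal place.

16.7%

⟨n⟩ = (1/(d₂−d₁)) ∫ n₀ e^(−kd) dd = n₀·(e^(−k·d₁) − e^(−k·d₂)) / (k·(d₂−d₁))
e^(−0.26×3.1) = 0.4466; e^(−0.26×5.1) = 0.2655
⟨n⟩ = 0.48 × (0.4466 − 0.2655) / (0.26 × 2) = 0.48 × 0.3483 = 0.1672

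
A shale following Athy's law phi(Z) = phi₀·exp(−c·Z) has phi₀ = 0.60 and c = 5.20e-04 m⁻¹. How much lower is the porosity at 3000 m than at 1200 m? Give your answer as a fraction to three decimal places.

Working in km (1 km = 1000 m; c in km⁻¹ = c in m⁻¹ × 1000):
phi(1.2) = 0.6·e^(−0.52×1.2) = 0.3215
phi(3) = 0.6·e^(−0.52×3) = 0.1261
Δphi = 0.3215 − 0.1261 = 0.1954

0.195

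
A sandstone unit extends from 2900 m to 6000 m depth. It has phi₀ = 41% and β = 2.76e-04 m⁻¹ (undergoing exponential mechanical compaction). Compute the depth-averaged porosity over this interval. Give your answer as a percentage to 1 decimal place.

12.4%

Working in km (1 km = 1000 m; β in km⁻¹ = β in m⁻¹ × 1000):
⟨phi⟩ = (1/(Z₂−Z₁)) ∫ phi₀ e^(−βZ) dZ = phi₀·(e^(−β·Z₁) − e^(−β·Z₂)) / (β·(Z₂−Z₁))
e^(−0.276×2.9) = 0.4491; e^(−0.276×6) = 0.1909
⟨phi⟩ = 0.41 × (0.4491 − 0.1909) / (0.276 × 3.1) = 0.41 × 0.3018 = 0.1238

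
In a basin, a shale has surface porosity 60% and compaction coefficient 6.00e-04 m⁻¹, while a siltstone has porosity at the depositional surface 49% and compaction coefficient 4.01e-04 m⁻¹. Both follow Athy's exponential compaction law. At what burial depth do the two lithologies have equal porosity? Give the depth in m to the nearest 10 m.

Working in km (1 km = 1000 m; c in km⁻¹ = c in m⁻¹ × 1000):
Set phi₀ₐ e^(−cₐz) = phi₀ᵦ e^(−cᵦz) ⇒ ln(phi₀ₐ/phi₀ᵦ) = (cₐ − cᵦ)·z
z = ln(0.6/0.49) / (0.6 − 0.401) = 0.2025 / 0.199 = 1.018 km

1020 m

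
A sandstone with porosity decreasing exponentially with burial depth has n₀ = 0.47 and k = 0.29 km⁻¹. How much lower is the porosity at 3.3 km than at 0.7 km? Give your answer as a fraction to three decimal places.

0.203

n(0.7) = 0.47·e^(−0.29×0.7) = 0.3837
n(3.3) = 0.47·e^(−0.29×3.3) = 0.1805
Δn = 0.3837 − 0.1805 = 0.2032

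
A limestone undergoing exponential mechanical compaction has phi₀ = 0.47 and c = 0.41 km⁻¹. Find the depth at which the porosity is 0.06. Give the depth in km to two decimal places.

Invert Athy's law: z = ln(phi₀/phi) / c
z = ln(0.47/0.06) / 0.41 = ln(7.833) / 0.41 = 2.0584 / 0.41 = 5.020 km

5.02 km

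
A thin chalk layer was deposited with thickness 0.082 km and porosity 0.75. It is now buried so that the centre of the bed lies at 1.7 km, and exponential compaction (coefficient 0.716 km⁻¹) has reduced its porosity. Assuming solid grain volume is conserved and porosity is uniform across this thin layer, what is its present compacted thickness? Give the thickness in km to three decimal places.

0.026 km

Porosity at 1.7 km: n = 0.75·exp(−0.716×1.7) = 0.2220
Solid-volume conservation: h(1−n) = h₀(1−n₀) ⇒ h = h₀·(1−n₀)/(1−n)
h = 0.082 × (1 − 0.75)/(1 − 0.2220) = 0.082 × 0.3214 = 0.0264 km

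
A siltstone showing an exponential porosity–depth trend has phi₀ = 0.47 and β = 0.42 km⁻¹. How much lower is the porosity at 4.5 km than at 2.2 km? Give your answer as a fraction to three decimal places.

0.116

phi(2.2) = 0.47·e^(−0.42×2.2) = 0.1866
phi(4.5) = 0.47·e^(−0.42×4.5) = 0.0710
Δphi = 0.1866 − 0.0710 = 0.1156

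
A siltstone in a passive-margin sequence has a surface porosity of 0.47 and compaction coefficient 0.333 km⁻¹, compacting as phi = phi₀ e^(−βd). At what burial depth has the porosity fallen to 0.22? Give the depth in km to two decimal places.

2.28 km

Invert Athy's law: d = ln(phi₀/phi) / β
d = ln(0.47/0.22) / 0.333 = ln(2.136) / 0.333 = 0.7591 / 0.333 = 2.280 km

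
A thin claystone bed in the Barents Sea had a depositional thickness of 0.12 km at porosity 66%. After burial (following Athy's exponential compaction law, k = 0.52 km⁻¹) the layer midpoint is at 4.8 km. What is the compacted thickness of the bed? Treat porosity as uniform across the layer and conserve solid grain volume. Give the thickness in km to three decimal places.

Porosity at 4.8 km: n = 0.66·exp(−0.52×4.8) = 0.0544
Solid-volume conservation: h(1−n) = h₀(1−n₀) ⇒ h = h₀·(1−n₀)/(1−n)
h = 0.12 × (1 − 0.66)/(1 − 0.0544) = 0.12 × 0.3596 = 0.0431 km

0.043 km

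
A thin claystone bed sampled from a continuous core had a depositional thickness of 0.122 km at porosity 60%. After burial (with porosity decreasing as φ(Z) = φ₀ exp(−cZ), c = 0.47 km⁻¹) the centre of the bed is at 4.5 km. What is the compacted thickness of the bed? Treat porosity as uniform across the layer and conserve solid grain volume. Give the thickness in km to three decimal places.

Porosity at 4.5 km: φ = 0.6·exp(−0.47×4.5) = 0.0724
Solid-volume conservation: h(1−φ) = h₀(1−φ₀) ⇒ h = h₀·(1−φ₀)/(1−φ)
h = 0.122 × (1 − 0.6)/(1 − 0.0724) = 0.122 × 0.4312 = 0.0526 km

0.053 km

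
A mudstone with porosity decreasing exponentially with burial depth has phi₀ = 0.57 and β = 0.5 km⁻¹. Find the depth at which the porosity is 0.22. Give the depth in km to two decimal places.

1.90 km

Invert Athy's law: z = ln(phi₀/phi) / β
z = ln(0.57/0.22) / 0.5 = ln(2.591) / 0.5 = 0.9520 / 0.5 = 1.904 km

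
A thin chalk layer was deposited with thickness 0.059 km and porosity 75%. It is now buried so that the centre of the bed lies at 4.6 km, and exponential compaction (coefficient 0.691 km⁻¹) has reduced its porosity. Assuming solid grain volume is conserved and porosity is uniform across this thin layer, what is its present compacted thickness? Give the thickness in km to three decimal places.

0.015 km

Porosity at 4.6 km: phi = 0.75·exp(−0.691×4.6) = 0.0312
Solid-volume conservation: h(1−phi) = h₀(1−phi₀) ⇒ h = h₀·(1−phi₀)/(1−phi)
h = 0.059 × (1 − 0.75)/(1 − 0.0312) = 0.059 × 0.2581 = 0.0152 km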